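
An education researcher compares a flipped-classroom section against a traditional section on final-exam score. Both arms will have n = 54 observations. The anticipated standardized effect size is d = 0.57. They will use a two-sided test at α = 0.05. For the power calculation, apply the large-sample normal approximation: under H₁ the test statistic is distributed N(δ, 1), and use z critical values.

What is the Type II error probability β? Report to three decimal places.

β ≈ 0.158

Noncentrality parameter: δ = d·√(n/2) = 0.57 × √(54/2) = 2.9618
Critical value for a two-sided test at α = 0.05: z_{α/2} = 1.960.
Power = Φ(δ − 1.960) + Φ(−δ − 1.960) = Φ(1.002) + Φ(-4.922) = 0.8418 + 0.0000 = 0.8418.
Type II error: β = 1 − power = 1 − 0.8418 = 0.1582.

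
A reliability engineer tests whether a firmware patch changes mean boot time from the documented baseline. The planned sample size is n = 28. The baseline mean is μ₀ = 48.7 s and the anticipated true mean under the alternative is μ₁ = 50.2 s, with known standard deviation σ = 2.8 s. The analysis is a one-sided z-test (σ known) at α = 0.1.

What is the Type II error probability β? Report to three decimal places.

Standardized effect: d = |μ₁ − μ₀| / σ = |50.2 − 48.7| / 2.8 = 0.5357
Noncentrality parameter: δ = d·√n = 0.5357 × √28 = 2.8347
Critical value for a one-sided test at α = 0.1: z_α = 1.282.
Power = Φ(δ − 1.282) = Φ(1.553) = 0.9398.
Type II error: β = 1 − power = 1 − 0.9398 = 0.0602.

β ≈ 0.060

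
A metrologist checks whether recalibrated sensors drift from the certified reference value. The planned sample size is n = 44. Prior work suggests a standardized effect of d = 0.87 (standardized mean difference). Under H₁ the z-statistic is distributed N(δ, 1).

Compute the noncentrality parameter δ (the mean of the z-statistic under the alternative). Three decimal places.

δ = d·√n = 0.87 × √44 = 5.7709

δ ≈ 5.771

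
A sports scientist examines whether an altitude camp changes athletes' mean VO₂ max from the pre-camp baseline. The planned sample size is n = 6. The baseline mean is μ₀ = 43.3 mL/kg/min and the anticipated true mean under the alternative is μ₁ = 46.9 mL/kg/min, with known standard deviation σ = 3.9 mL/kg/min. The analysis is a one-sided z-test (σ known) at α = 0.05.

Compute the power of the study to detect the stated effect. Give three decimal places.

Standardized effect: d = |μ₁ − μ₀| / σ = |46.9 − 43.3| / 3.9 = 0.9231
Noncentrality parameter: δ = d·√n = 0.9231 × √6 = 2.2611
Critical value for a one-sided test at α = 0.05: z_α = 1.645.
Power = Φ(δ − 1.645) = Φ(0.616) = 0.7311.

Power ≈ 0.731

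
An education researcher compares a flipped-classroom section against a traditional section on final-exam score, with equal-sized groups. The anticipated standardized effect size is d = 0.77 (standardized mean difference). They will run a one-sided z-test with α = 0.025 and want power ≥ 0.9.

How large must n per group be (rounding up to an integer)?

n = 36 per group

Set Φ(δ − 1.960) = 0.9; then δ − 1.960 = Φ⁻¹(0.9) = 1.282, giving δ = 3.242.
δ = d·√(n/2) ⇒ n = 2(δ/d)² = 2 × (3.242 / 0.77)² = 35.44.
Round up to the next whole unit.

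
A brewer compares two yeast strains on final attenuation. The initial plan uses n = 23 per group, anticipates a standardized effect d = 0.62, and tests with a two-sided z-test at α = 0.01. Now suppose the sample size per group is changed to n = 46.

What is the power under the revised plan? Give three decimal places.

Power ≈ 0.655

With n = 46 per group: δ = d·√(n/2) = 0.62 × √(46/2) = 2.9734. Critical value z_{0.005} = 2.576.
Revised power = Φ(δ − 2.576) + Φ(−δ − 2.576) = Φ(0.398) + Φ(-5.549) = 0.6545 + 0.0000 = 0.6545.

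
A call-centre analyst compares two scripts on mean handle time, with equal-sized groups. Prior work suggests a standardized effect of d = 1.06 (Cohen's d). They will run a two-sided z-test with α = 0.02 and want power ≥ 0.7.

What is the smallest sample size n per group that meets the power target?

Set Φ(δ − 2.326) = 0.7; then δ − 2.326 = Φ⁻¹(0.7) = 0.524, giving δ = 2.851.
(For δ > 0 the lower-tail rejection region contributes negligibly to power, so the one-term inversion is standard.)
δ = d·√(n/2) ⇒ n = 2(δ/d)² = 2 × (2.851 / 1.06)² = 14.47.
Round up to the next whole unit.

n = 15 per group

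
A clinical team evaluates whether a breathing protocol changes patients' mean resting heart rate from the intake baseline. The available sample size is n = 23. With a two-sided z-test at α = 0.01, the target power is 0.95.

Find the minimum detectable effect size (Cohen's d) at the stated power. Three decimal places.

Need Φ(δ − 2.576) = 0.95, so δ = 2.576 + 1.645 = 4.221.
(The second rejection-region term Φ(−δ − z_{α/2}) is negligible and dropped.)
δ = d·√n ⇒ d = δ/√n = 4.221/√23 = 0.8801.

d ≈ 0.880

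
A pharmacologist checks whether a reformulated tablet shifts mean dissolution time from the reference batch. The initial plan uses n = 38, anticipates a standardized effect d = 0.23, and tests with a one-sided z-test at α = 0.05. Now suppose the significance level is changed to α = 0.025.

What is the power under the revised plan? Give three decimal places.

Power ≈ 0.294

δ = d·√n = 0.23 × √38 = 1.4178 (unchanged). New critical value: z_{0.025} = 1.960.
Revised power = P(Z > 1.960 − δ) = Φ(-0.542) = 0.2939.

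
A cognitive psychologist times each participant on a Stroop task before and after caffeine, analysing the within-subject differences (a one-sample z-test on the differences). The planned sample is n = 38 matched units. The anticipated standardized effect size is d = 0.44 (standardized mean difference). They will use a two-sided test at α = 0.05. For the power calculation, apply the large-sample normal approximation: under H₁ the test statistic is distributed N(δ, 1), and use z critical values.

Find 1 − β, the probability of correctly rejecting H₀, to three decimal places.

Power ≈ 0.774

Noncentrality parameter: λ = d·√n = 0.44 × √38 = 2.7123
Critical value for a two-sided test at α = 0.05: z_{α/2} = 1.960.
Power = Φ(λ − 1.960) + Φ(−λ − 1.960) = Φ(0.752) + Φ(-4.672) = 0.7741 + 0.0000 = 0.7741.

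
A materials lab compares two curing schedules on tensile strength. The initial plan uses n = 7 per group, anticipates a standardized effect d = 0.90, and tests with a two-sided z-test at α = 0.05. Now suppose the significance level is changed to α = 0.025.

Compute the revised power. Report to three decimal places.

Power ≈ 0.289

δ = d·√(n/2) = 0.90 × √(7/2) = 1.6837 (unchanged). New critical value: z_{0.0125} = 2.241.
Revised power = Φ(δ − 2.241) + Φ(−δ − 2.241) = Φ(-0.558) + Φ(-3.925) = 0.2885 + 0.0000 = 0.2886.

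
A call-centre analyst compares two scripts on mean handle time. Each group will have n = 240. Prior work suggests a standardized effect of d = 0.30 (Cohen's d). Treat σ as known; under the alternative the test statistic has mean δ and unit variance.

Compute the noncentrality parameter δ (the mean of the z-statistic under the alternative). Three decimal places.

The noncentrality parameter scales effect size by the design's sample-size factor: δ = d·√(n/2) = 0.30 × √(240/2) = 3.2863

δ ≈ 3.286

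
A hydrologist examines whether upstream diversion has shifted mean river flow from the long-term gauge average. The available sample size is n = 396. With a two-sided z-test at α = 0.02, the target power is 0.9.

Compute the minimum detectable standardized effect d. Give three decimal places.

Need Φ(δ − 2.326) = 0.9, so δ = 2.326 + 1.282 = 3.608.
(The second rejection-region term Φ(−δ − z_{α/2}) is negligible and dropped.)
δ = d·√n ⇒ d = δ/√n = 3.608/√396 = 0.1813.

d ≈ 0.181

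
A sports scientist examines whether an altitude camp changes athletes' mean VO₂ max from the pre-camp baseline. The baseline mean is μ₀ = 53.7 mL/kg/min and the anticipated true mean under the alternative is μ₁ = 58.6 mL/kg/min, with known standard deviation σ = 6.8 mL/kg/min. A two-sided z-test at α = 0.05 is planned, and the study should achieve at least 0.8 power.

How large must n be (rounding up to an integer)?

Standardized effect: d = |μ₁ − μ₀| / σ = |58.6 − 53.7| / 6.8 = 0.7206
Set Φ(δ − 1.960) = 0.8; then δ − 1.960 = Φ⁻¹(0.8) = 0.842, giving δ = 2.802.
(Ignoring the negligible lower-tail rejection probability gives the usual closed-form inversion.)
δ = d·√n ⇒ n = (δ/d)² = (2.802 / 0.7206)² = 15.12.
Round up to the next whole unit.

n = 16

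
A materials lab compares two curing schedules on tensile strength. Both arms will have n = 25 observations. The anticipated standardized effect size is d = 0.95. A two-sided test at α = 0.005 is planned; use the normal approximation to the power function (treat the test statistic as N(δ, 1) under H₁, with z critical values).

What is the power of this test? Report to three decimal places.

Power ≈ 0.709

Noncentrality parameter: δ = d·√(n/2) = 0.95 × √(25/2) = 3.3588
Critical value for a two-sided test at α = 0.005: z_{α/2} = 2.807.
Power = Φ(δ − 2.807) + Φ(−δ − 2.807) = Φ(0.552) + Φ(-6.166) = 0.7094 + 0.0000 = 0.7094.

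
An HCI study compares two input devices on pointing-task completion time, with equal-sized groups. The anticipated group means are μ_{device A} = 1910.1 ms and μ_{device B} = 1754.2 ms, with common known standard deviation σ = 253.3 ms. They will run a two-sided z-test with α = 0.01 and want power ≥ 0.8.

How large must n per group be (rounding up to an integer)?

n = 62 per group

Standardized effect: d = |μ_{device A} − μ_{device B}| / σ = |1910.1 − 1754.2| / 253.3 = 0.6155
For power 0.8 need Φ(δ − z_{0.005}) = 0.8, so δ = z_{0.005} + z_{0.20} = 2.576 + 0.842 = 3.417.
(For δ > 0 the lower-tail rejection region contributes negligibly to power, so the one-term inversion is standard.)
δ = d·√(n/2) ⇒ n = 2(δ/d)² = 2 × (3.417 / 0.6155)² = 61.66.
Round up to the next whole unit.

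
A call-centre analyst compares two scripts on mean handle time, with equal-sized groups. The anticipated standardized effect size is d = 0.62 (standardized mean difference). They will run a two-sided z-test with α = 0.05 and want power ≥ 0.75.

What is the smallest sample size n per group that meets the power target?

For power 0.75 need Φ(δ − z_{0.025}) = 0.75, so δ = z_{0.025} + z_{0.25} = 1.960 + 0.674 = 2.634.
(The Φ(−δ − z_{α/2}) term is vanishingly small for δ > 0 and is dropped in the standard sample-size formula.)
δ = d·√(n/2) ⇒ n = 2(δ/d)² = 2 × (2.634 / 0.62)² = 36.11.
Round up to the next whole unit.

n = 37 per group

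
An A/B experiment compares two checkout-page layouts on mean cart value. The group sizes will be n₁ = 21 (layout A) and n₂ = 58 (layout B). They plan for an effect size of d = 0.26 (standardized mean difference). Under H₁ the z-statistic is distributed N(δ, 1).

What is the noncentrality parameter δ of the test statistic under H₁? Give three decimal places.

δ ≈ 1.021

δ = d / √(1/n₁ + 1/n₂) = 0.26 / √(1/21 + 1/58) = 1.0209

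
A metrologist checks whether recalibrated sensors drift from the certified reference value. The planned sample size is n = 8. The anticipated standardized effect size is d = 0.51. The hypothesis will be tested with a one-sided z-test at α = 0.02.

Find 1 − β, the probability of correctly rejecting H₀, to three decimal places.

Noncentrality parameter: δ = d·√n = 0.51 × √8 = 1.4425
Critical value for a one-sided test at α = 0.02: z_α = 2.054.
Power = Φ(δ − 2.054) = Φ(-0.611) = 0.2705.

Power ≈ 0.271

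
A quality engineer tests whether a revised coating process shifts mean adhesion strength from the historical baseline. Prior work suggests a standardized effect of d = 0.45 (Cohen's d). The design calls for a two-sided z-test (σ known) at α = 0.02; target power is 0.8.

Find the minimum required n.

n = 50

For power 0.8 need Φ(δ − z_{0.01}) = 0.8, so δ = z_{0.01} + z_{0.20} = 2.326 + 0.842 = 3.168.
(Ignoring the negligible lower-tail rejection probability gives the usual closed-form inversion.)
δ = d·√n ⇒ n = (δ/d)² = (3.168 / 0.45)² = 49.56.
Rounding up, n = 50.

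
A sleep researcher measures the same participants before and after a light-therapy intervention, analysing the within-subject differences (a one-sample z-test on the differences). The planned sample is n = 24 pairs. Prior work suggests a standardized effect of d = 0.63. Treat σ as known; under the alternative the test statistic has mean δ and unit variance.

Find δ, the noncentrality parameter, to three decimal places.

The noncentrality parameter scales effect size by the design's sample-size factor: δ = d·√n = 0.63 × √24 = 3.0864

δ ≈ 3.086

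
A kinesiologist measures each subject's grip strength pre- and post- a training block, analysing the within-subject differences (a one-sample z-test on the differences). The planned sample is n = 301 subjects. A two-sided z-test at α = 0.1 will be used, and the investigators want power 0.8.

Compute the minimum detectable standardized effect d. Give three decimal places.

Required noncentrality: δ = z_{0.05} + z_{0.20} = 1.645 + 0.842 = 2.486.
(Lower-tail contribution to power is negligible for δ > 0.)
δ = d·√n ⇒ d = δ/√n = 2.486/√301 = 0.1433.

d ≈ 0.143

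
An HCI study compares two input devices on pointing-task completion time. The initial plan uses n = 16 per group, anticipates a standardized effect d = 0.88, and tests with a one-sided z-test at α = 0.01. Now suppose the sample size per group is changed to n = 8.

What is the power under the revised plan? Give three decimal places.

With n = 8 per group: δ = d·√(n/2) = 0.88 × √(8/2) = 1.7600. Critical value z_{0.01} = 2.326.
Revised power = P(Z > 2.326 − δ) = Φ(-0.566) = 0.2856.

Power ≈ 0.286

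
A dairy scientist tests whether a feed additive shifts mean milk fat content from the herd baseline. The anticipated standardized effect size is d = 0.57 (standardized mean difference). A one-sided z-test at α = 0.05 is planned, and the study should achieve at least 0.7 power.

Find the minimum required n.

n = 15

Set Φ(δ − 1.645) = 0.7; then δ − 1.645 = Φ⁻¹(0.7) = 0.524, giving δ = 2.169.
δ = d·√n ⇒ n = (δ/d)² = (2.169 / 0.57)² = 14.48.
Rounding up, n = 15.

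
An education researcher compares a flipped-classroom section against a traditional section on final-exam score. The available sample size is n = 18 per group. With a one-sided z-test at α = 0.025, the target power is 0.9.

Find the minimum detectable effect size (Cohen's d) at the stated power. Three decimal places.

Required noncentrality: δ = z_{0.025} + z_{0.10} = 1.960 + 1.282 = 3.242.
δ = d·√(n/2) ⇒ d = δ/√(n/2) = 3.242/√(18/2) = 1.0805.

d ≈ 1.081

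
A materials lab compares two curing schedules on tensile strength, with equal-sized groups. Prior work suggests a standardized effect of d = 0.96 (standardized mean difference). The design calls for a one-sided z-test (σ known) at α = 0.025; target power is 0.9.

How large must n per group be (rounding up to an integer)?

n = 23 per group

For power 0.9 need Φ(δ − z_{0.025}) = 0.9, so δ = z_{0.025} + z_{0.10} = 1.960 + 1.282 = 3.242.
δ = d·√(n/2) ⇒ n = 2(δ/d)² = 2 × (3.242 / 0.96)² = 22.80.
Rounding up, n = 23 per group.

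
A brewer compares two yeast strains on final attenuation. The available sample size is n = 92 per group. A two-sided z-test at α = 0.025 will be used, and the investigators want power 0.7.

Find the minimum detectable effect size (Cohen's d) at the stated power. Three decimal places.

d ≈ 0.408

Need Φ(δ − 2.241) = 0.7, so δ = 2.241 + 0.524 = 2.766.
(Lower-tail contribution to power is negligible for δ > 0.)
δ = d·√(n/2) ⇒ d = δ/√(n/2) = 2.766/√(92/2) = 0.4078.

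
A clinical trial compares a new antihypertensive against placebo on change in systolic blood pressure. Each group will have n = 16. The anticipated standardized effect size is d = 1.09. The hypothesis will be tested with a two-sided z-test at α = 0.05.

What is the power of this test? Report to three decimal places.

Noncentrality parameter: δ = d·√(n/2) = 1.09 × √(16/2) = 3.0830
Two-sided α = 0.05 → critical value z_{0.025} = 1.960.
Power = Φ(δ − 1.960) + Φ(−δ − 1.960) = Φ(1.123) + Φ(-5.043) = 0.8693 + 0.0000 = 0.8693.

Power ≈ 0.869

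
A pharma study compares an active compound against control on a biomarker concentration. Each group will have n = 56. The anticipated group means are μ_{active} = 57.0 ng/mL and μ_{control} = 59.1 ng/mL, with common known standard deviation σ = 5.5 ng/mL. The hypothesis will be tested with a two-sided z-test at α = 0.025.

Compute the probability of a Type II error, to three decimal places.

β ≈ 0.587

Standardized effect: d = |μ_{active} − μ_{control}| / σ = |57.0 − 59.1| / 5.5 = 0.3818
Noncentrality parameter: δ = d·√(n/2) = 0.3818 × √(56/2) = 2.0204
Critical value for a two-sided test at α = 0.025: z_{α/2} = 2.241.
Power = Φ(δ − 2.241) + Φ(−δ − 2.241) = Φ(-0.221) + Φ(-4.262) = 0.4125 + 0.0000 = 0.4126.
Type II error: β = 1 − power = 1 − 0.4126 = 0.5874.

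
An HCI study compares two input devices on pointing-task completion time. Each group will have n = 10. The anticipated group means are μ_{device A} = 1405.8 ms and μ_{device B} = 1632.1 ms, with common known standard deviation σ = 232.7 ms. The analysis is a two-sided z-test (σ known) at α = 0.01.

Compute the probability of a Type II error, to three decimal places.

β ≈ 0.656

Standardized effect: d = |μ_{device A} − μ_{device B}| / σ = |1405.8 − 1632.1| / 232.7 = 0.9725
Noncentrality parameter: δ = d·√(n/2) = 0.9725 × √(10/2) = 2.1746
Two-sided α = 0.01 → critical value z_{0.005} = 2.576.
Power = Φ(δ − 2.576) + Φ(−δ − 2.576) = Φ(-0.401) + Φ(-4.750) = 0.3441 + 0.0000 = 0.3441.
Type II error: β = 1 − power = 1 − 0.3441 = 0.6559.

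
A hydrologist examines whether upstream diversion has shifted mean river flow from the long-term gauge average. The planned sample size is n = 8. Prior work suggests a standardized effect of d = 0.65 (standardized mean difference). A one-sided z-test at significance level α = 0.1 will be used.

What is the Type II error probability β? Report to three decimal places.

Noncentrality parameter: δ = d·√n = 0.65 × √8 = 1.8385
Critical value for a one-sided test at α = 0.1: z_α = 1.282.
Power = P(Z > 1.282 − δ) = Φ(0.557) = 0.7112.
Type II error: β = 1 − power = 1 − 0.7112 = 0.2888.

β ≈ 0.289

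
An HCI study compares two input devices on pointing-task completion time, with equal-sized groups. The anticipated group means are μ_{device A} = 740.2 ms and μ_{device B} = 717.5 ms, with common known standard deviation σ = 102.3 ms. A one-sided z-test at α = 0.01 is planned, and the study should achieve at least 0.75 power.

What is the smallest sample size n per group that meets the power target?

n = 366 per group

Standardized effect: d = |μ_{device A} − μ_{device B}| / σ = |740.2 − 717.5| / 102.3 = 0.2219
For power 0.75 need Φ(δ − z_{0.01}) = 0.75, so δ = z_{0.01} + z_{0.25} = 2.326 + 0.674 = 3.001.
δ = d·√(n/2) ⇒ n = 2(δ/d)² = 2 × (3.001 / 0.2219)² = 365.78.
Rounding up, n = 366 per group.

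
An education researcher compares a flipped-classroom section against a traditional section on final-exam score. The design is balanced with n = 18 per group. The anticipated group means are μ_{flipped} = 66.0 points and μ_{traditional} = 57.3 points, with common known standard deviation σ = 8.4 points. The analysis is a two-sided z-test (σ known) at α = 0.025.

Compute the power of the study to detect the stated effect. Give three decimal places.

Standardized effect: d = |μ_{flipped} − μ_{traditional}| / σ = |66.0 − 57.3| / 8.4 = 1.0357
Noncentrality parameter: λ = d·√(n/2) = 1.0357 × √(18/2) = 3.1071
Critical value for a two-sided test at α = 0.025: z_{α/2} = 2.241.
Power = Φ(λ − 2.241) + Φ(−λ − 2.241) = Φ(0.866) + Φ(-5.349) = 0.8067 + 0.0000 = 0.8067.

Power ≈ 0.807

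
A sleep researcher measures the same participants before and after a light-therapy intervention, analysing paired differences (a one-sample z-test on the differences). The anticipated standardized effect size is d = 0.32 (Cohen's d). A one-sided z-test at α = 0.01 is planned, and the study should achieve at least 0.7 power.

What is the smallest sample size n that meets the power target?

n = 80

Set Φ(δ − 2.326) = 0.7; then δ − 2.326 = Φ⁻¹(0.7) = 0.524, giving δ = 2.851.
δ = d·√n ⇒ n = (δ/d)² = (2.851 / 0.32)² = 79.36.
Rounding up, n = 80.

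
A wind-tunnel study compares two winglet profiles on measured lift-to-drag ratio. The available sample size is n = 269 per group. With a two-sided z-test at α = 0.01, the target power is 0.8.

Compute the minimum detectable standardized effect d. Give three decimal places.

Need Φ(δ − 2.576) = 0.8, so δ = 2.576 + 0.842 = 3.417.
(Lower-tail contribution to power is negligible for δ > 0.)
δ = d·√(n/2) ⇒ d = δ/√(n/2) = 3.417/√(269/2) = 0.2947.

d ≈ 0.295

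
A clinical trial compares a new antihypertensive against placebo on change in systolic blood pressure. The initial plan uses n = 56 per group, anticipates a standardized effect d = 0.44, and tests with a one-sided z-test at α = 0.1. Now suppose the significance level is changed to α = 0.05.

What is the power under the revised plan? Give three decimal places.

Power ≈ 0.753

δ = d·√(n/2) = 0.44 × √(56/2) = 2.3283 (unchanged). New critical value: z_{0.05} = 1.645.
Revised power = P(Z > 1.645 − δ) = Φ(0.683) = 0.7528.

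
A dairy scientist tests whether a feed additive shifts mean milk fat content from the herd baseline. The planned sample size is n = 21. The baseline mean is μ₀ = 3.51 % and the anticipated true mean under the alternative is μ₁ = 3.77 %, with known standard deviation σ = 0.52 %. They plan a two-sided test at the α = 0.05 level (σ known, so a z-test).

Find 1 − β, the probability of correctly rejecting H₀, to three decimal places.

Power ≈ 0.630

Standardized effect: d = |μ₁ − μ₀| / σ = |3.77 − 3.51| / 0.52 = 0.5000
Noncentrality parameter: δ = d·√n = 0.5000 × √21 = 2.2913
Two-sided α = 0.05 → critical value z_{0.025} = 1.960.
Power = Φ(δ − 1.960) + Φ(−δ − 1.960) = Φ(0.331) + Φ(-4.251) = 0.6298 + 0.0000 = 0.6298.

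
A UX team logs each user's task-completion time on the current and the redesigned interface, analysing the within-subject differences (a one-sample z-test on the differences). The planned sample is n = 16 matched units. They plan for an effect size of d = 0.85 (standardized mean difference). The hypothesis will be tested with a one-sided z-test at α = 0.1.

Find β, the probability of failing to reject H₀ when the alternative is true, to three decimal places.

Noncentrality parameter: δ = d·√n = 0.85 × √16 = 3.4000
One-sided α = 0.1 → critical value z_{0.1} = 1.282.
Power = P(Z > 1.282 − δ) = Φ(2.118) = 0.9829.
Type II error: β = 1 − power = 1 − 0.9829 = 0.0171.

β ≈ 0.017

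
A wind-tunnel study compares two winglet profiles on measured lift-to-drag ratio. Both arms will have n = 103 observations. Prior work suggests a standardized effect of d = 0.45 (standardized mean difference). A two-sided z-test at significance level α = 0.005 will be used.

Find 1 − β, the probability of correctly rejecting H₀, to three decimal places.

Noncentrality parameter: δ = d·√(n/2) = 0.45 × √(103/2) = 3.2294
Critical value for a two-sided test at α = 0.005: z_{α/2} = 2.807.
Power = Φ(δ − 2.807) + Φ(−δ − 2.807) = Φ(0.422) + Φ(-6.036) = 0.6636 + 0.0000 = 0.6636.

Power ≈ 0.664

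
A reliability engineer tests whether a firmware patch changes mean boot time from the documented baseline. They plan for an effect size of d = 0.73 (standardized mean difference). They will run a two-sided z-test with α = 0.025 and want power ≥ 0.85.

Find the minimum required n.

n = 21

Set Φ(δ − 2.241) = 0.85; then δ − 2.241 = Φ⁻¹(0.85) = 1.036, giving δ = 3.278.
(Ignoring the negligible lower-tail rejection probability gives the usual closed-form inversion.)
δ = d·√n ⇒ n = (δ/d)² = (3.278 / 0.73)² = 20.16.
Rounding up, n = 21.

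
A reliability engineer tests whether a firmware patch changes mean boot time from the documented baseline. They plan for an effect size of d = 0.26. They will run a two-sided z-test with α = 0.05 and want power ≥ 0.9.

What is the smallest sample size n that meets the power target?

Set Φ(δ − 1.960) = 0.9; then δ − 1.960 = Φ⁻¹(0.9) = 1.282, giving δ = 3.242.
(For δ > 0 the lower-tail rejection region contributes negligibly to power, so the one-term inversion is standard.)
δ = d·√n ⇒ n = (δ/d)² = (3.242 / 0.26)² = 155.44.
Rounding up, n = 156.

n = 156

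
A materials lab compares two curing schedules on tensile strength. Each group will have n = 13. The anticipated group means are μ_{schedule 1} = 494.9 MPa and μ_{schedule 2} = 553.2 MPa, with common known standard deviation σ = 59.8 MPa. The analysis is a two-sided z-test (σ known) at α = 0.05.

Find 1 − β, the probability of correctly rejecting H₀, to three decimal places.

Power ≈ 0.700

Standardized effect: d = |μ_{schedule 1} − μ_{schedule 2}| / σ = |494.9 − 553.2| / 59.8 = 0.9749
Noncentrality parameter: δ = d·√(n/2) = 0.9749 × √(13/2) = 2.4856
Two-sided α = 0.05 → critical value z_{0.025} = 1.960.
Power = Φ(δ − 1.960) + Φ(−δ − 1.960) = Φ(0.526) + Φ(-4.446) = 0.7004 + 0.0000 = 0.7004.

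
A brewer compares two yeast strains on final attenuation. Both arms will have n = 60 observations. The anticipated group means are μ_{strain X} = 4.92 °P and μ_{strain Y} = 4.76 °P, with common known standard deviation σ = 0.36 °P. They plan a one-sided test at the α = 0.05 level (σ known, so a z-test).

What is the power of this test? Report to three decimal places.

Power ≈ 0.785

Standardized effect: d = |μ_{strain X} − μ_{strain Y}| / σ = |4.92 − 4.76| / 0.36 = 0.4444
Noncentrality parameter: δ = d·√(n/2) = 0.4444 × √(60/2) = 2.4343
Critical value for a one-sided test at α = 0.05: z_α = 1.645.
Power = P(Z > 1.645 − δ) = Φ(0.789) = 0.7851.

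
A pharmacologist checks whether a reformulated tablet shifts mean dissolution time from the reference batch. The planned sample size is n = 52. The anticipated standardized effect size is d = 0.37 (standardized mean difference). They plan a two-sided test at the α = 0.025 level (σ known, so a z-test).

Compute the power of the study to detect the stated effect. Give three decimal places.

Noncentrality parameter: δ = d·√n = 0.37 × √52 = 2.6681
Critical value for a two-sided test at α = 0.025: z_{α/2} = 2.241.
Power = Φ(δ − 2.241) + Φ(−δ − 2.241) = Φ(0.427) + Φ(-4.910) = 0.6652 + 0.0000 = 0.6652.

Power ≈ 0.665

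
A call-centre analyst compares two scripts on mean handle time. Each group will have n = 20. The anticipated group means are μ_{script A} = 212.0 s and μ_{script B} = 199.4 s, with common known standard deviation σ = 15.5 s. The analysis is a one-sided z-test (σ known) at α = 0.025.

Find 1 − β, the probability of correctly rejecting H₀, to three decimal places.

Power ≈ 0.729

Standardized effect: d = |μ_{script A} − μ_{script B}| / σ = |212.0 − 199.4| / 15.5 = 0.8129
Noncentrality parameter: δ = d·√(n/2) = 0.8129 × √(20/2) = 2.5706
Critical value for a one-sided test at α = 0.025: z_α = 1.960.
Power = P(Z > 1.960 − δ) = Φ(0.611) = 0.7293.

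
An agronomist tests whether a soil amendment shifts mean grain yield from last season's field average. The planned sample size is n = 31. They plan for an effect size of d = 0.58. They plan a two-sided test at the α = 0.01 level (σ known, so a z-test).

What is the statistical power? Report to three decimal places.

Power ≈ 0.743

Noncentrality parameter: δ = d·√n = 0.58 × √31 = 3.2293
Two-sided α = 0.01 → critical value z_{0.005} = 2.576.
Power = Φ(δ − 2.576) + Φ(−δ − 2.576) = Φ(0.653) + Φ(-5.805) = 0.7433 + 0.0000 = 0.7433.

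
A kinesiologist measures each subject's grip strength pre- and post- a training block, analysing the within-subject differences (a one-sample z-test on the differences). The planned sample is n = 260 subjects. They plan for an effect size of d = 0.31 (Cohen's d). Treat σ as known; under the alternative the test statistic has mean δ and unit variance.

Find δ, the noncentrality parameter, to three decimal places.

δ ≈ 4.999

The noncentrality parameter scales effect size by the design's sample-size factor: δ = d·√n = 0.31 × √260 = 4.9986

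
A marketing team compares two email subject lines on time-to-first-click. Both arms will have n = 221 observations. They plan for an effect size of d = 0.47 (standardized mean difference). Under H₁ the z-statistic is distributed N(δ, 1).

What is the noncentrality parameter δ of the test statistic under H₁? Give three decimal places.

The noncentrality parameter scales effect size by the design's sample-size factor: δ = d·√(n/2) = 0.47 × √(221/2) = 4.9406

δ ≈ 4.941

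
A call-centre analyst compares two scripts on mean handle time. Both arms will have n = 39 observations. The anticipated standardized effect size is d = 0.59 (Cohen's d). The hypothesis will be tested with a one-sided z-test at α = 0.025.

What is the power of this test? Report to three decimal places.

Noncentrality parameter: δ = d·√(n/2) = 0.59 × √(39/2) = 2.6054
One-sided α = 0.025 → critical value z_{0.025} = 1.960.
Power = Φ(δ − 1.960) = Φ(0.645) = 0.7407.

Power ≈ 0.741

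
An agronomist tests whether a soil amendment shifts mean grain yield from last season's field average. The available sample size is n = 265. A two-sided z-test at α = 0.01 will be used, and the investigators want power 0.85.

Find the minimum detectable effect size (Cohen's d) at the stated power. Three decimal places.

Required noncentrality: δ = z_{0.005} + z_{0.15} = 2.576 + 1.036 = 3.612.
(Lower-tail contribution to power is negligible for δ > 0.)
δ = d·√n ⇒ d = δ/√n = 3.612/√265 = 0.2219.

d ≈ 0.222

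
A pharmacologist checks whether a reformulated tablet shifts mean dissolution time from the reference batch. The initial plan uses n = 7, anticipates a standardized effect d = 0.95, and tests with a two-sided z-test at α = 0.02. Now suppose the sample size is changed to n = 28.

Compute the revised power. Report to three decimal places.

With n = 28: δ = d·√n = 0.95 × √28 = 5.0269. Critical value z_{0.01} = 2.326.
Revised power = Φ(δ − 2.326) + Φ(−δ − 2.326) = Φ(2.701) + Φ(-7.353) = 0.9965 + 0.0000 = 0.9965.

Power ≈ 0.997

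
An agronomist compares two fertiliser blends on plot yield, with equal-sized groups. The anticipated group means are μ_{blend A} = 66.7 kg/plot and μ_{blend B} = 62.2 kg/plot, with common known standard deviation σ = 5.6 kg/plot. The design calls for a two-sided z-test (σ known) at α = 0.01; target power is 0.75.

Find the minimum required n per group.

Standardized effect: d = |μ_{blend A} − μ_{blend B}| / σ = |66.7 − 62.2| / 5.6 = 0.8036
For power 0.75 need Φ(δ − z_{0.005}) = 0.75, so δ = z_{0.005} + z_{0.25} = 2.576 + 0.674 = 3.250.
(For δ > 0 the lower-tail rejection region contributes negligibly to power, so the one-term inversion is standard.)
δ = d·√(n/2) ⇒ n = 2(δ/d)² = 2 × (3.250 / 0.8036)² = 32.72.
Round up to the next whole unit.

n = 33 per group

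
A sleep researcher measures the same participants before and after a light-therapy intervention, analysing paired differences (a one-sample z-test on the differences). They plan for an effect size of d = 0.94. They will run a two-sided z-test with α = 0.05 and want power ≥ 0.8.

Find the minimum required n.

For power 0.8 need Φ(δ − z_{0.025}) = 0.8, so δ = z_{0.025} + z_{0.20} = 1.960 + 0.842 = 2.802.
(For δ > 0 the lower-tail rejection region contributes negligibly to power, so the one-term inversion is standard.)
δ = d·√n ⇒ n = (δ/d)² = (2.802 / 0.94)² = 8.88.
Rounding up, n = 9.

n = 9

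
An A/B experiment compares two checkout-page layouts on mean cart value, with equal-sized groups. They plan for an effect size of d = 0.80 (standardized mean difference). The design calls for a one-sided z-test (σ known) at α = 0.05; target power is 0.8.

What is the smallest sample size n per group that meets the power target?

n = 20 per group

For power 0.8 need Φ(δ − z_{0.05}) = 0.8, so δ = z_{0.05} + z_{0.20} = 1.645 + 0.842 = 2.486.
δ = d·√(n/2) ⇒ n = 2(δ/d)² = 2 × (2.486 / 0.80)² = 19.32.
Rounding up, n = 20 per group.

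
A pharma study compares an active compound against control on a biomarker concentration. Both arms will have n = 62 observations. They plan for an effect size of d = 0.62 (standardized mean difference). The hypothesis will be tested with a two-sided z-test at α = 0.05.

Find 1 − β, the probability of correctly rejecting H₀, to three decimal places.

Noncentrality parameter: δ = d·√(n/2) = 0.62 × √(62/2) = 3.4520
Two-sided α = 0.05 → critical value z_{0.025} = 1.960.
Power = Φ(δ − 1.960) + Φ(−δ − 1.960) = Φ(1.492) + Φ(-5.412) = 0.9322 + 0.0000 = 0.9322.

Power ≈ 0.932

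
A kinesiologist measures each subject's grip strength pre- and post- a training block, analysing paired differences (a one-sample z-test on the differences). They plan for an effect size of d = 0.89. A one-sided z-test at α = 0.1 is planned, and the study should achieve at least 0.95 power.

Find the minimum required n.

Set Φ(δ − 1.282) = 0.95; then δ − 1.282 = Φ⁻¹(0.95) = 1.645, giving δ = 2.926.
δ = d·√n ⇒ n = (δ/d)² = (2.926 / 0.89)² = 10.81.
Round up to the next whole unit.

n = 11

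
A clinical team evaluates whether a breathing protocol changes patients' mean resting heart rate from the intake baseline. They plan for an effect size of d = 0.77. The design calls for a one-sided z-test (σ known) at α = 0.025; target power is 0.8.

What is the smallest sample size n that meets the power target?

n = 14

Set Φ(δ − 1.960) = 0.8; then δ − 1.960 = Φ⁻¹(0.8) = 0.842, giving δ = 2.802.
δ = d·√n ⇒ n = (δ/d)² = (2.802 / 0.77)² = 13.24.
Round up to the next whole unit.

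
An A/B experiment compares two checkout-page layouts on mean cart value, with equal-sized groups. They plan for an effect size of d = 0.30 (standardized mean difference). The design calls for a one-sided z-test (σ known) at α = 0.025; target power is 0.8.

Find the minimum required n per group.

For power 0.8 need Φ(δ − z_{0.025}) = 0.8, so δ = z_{0.025} + z_{0.20} = 1.960 + 0.842 = 2.802.
δ = d·√(n/2) ⇒ n = 2(δ/d)² = 2 × (2.802 / 0.30)² = 174.42.
Rounding up, n = 175 per group.

n = 175 per group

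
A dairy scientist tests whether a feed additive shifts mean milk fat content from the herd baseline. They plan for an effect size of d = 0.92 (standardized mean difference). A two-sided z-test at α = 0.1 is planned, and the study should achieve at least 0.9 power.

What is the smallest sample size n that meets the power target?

n = 11

Set Φ(δ − 1.645) = 0.9; then δ − 1.645 = Φ⁻¹(0.9) = 1.282, giving δ = 2.926.
(For δ > 0 the lower-tail rejection region contributes negligibly to power, so the one-term inversion is standard.)
δ = d·√n ⇒ n = (δ/d)² = (2.926 / 0.92)² = 10.12.
Round up to the next whole unit.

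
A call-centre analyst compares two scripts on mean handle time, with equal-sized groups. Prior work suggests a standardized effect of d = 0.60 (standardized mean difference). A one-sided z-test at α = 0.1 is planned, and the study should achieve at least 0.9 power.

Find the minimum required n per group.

n = 37 per group

For power 0.9 need Φ(δ − z_{0.1}) = 0.9, so δ = z_{0.1} + z_{0.10} = 1.282 + 1.282 = 2.563.
δ = d·√(n/2) ⇒ n = 2(δ/d)² = 2 × (2.563 / 0.60)² = 36.50.
Round up to the next whole unit.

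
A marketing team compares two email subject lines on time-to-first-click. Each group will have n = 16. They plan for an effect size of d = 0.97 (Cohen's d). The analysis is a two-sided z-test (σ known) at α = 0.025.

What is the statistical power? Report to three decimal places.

Noncentrality parameter: δ = d·√(n/2) = 0.97 × √(16/2) = 2.7436
Critical value for a two-sided test at α = 0.025: z_{α/2} = 2.241.
Power = Φ(δ − 2.241) + Φ(−δ − 2.241) = Φ(0.502) + Φ(-4.985) = 0.6922 + 0.0000 = 0.6922.

Power ≈ 0.692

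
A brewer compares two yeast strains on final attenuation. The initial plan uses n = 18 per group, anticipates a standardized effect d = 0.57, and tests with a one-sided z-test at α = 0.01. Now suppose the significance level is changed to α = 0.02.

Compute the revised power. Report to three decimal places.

Power ≈ 0.366

δ = d·√(n/2) = 0.57 × √(18/2) = 1.7100 (unchanged). New critical value: z_{0.02} = 2.054.
Revised power = Φ(δ − 2.054) = Φ(-0.344) = 0.3655.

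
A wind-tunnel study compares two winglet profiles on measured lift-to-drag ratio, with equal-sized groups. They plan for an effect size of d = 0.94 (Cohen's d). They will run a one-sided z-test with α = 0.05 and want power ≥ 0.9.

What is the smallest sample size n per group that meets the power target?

For power 0.9 need Φ(δ − z_{0.05}) = 0.9, so δ = z_{0.05} + z_{0.10} = 1.645 + 1.282 = 2.926.
δ = d·√(n/2) ⇒ n = 2(δ/d)² = 2 × (2.926 / 0.94)² = 19.38.
Rounding up, n = 20 per group.

n = 20 per group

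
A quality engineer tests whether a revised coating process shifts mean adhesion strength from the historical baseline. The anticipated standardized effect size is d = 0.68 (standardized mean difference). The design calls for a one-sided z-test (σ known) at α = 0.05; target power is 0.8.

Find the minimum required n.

For power 0.8 need Φ(δ − z_{0.05}) = 0.8, so δ = z_{0.05} + z_{0.20} = 1.645 + 0.842 = 2.486.
δ = d·√n ⇒ n = (δ/d)² = (2.486 / 0.68)² = 13.37.
Round up to the next whole unit.

n = 14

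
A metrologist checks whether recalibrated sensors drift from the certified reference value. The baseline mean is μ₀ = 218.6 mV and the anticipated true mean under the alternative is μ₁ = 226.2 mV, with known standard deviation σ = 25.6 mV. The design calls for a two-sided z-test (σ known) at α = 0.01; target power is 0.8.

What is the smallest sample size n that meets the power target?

Standardized effect: d = |μ₁ − μ₀| / σ = |226.2 − 218.6| / 25.6 = 0.2969
For power 0.8 need Φ(δ − z_{0.005}) = 0.8, so δ = z_{0.005} + z_{0.20} = 2.576 + 0.842 = 3.417.
(Ignoring the negligible lower-tail rejection probability gives the usual closed-form inversion.)
δ = d·√n ⇒ n = (δ/d)² = (3.417 / 0.2969)² = 132.51.
Rounding up, n = 133.

n = 133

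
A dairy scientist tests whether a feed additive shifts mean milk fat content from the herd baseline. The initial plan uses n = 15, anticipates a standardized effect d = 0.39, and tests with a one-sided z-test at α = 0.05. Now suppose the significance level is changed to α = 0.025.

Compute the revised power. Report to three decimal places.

δ = d·√n = 0.39 × √15 = 1.5105 (unchanged). New critical value: z_{0.025} = 1.960.
Revised power = P(Z > 1.960 − δ) = Φ(-0.450) = 0.3265.

Power ≈ 0.327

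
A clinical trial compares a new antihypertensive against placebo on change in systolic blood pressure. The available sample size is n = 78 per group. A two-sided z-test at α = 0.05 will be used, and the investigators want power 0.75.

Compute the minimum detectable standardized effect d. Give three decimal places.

Required noncentrality: δ = z_{0.025} + z_{0.25} = 1.960 + 0.674 = 2.634.
(Lower-tail contribution to power is negligible for δ > 0.)
δ = d·√(n/2) ⇒ d = δ/√(n/2) = 2.634/√(78/2) = 0.4219.

d ≈ 0.422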